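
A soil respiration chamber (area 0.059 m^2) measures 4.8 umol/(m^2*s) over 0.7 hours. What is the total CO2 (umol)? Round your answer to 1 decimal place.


Step 1: Convert time to seconds: 0.7 hr * 3600 = 2520.0 s
Step 2: Total = flux * area * time_s
Step 3: Total = 4.8 * 0.059 * 2520.0
Step 4: Total = 713.7 umol

713.7


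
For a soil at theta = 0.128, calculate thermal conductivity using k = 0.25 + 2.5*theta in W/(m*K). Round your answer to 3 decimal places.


Step 1: k = 0.25 + 2.5 * theta
Step 2: k = 0.25 + 2.5 * 0.128
Step 3: k = 0.25 + 0.32
Step 4: k = 0.57 W/(m*K)

0.57


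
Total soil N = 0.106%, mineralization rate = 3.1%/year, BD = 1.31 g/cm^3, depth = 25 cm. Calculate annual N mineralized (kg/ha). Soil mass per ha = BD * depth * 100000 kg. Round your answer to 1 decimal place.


Step 1: Soil mass per ha = BD * depth * 100000 = 1.31 * 25 * 100000 = 3275000 kg
Step 2: Total N pool = soil mass * N%/100 = 3275000 * 0.106/100 = 3471.5 kg/ha
Step 3: N mineralized = N pool * rate%/100 = 3471.5 * 3.1/100 = 107.6 kg/ha/yr

107.6


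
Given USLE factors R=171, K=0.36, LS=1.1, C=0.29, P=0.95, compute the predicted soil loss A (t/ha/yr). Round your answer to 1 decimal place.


Step 1: A = R * K * LS * C * P
Step 2: R * K = 171 * 0.36 = 61.56
Step 3: (R*K) * LS = 61.56 * 1.1 = 67.716
Step 4: * C * P = 67.716 * 0.29 * 0.95 = 18.7
Step 5: A = 18.7 t/(ha*yr)

18.7


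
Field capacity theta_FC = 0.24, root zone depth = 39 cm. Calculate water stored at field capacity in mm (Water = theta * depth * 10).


Step 1: Water (mm) = theta_FC * depth (cm) * 10
Step 2: Water = 0.24 * 39 * 10
Step 3: Water = 93.6 mm

93.6


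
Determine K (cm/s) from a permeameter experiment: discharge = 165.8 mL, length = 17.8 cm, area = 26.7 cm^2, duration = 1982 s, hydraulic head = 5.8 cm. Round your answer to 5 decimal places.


Step 1: K = Q * L / (A * t * h)
Step 2: Numerator = 165.8 * 17.8 = 2951.24
Step 3: Denominator = 26.7 * 1982 * 5.8 = 306932.52
Step 4: K = 2951.24 / 306932.52 = 0.00962 cm/s

0.00962


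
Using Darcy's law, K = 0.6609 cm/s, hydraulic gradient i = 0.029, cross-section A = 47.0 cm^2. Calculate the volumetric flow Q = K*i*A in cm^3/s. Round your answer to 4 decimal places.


Step 1: Apply Darcy's law: Q = K * i * A
Step 2: Q = 0.6609 * 0.029 * 47.0
Step 3: Q = 0.9008 cm^3/s

0.9008


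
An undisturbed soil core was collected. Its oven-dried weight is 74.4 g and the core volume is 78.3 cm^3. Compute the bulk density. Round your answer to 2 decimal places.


Step 1: Identify the formula: BD = dry mass / volume
Step 2: Substitute values: BD = 74.4 / 78.3
Step 3: BD = 0.95 g/cm^3

0.95


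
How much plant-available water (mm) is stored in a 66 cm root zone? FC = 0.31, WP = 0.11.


Step 1: Available water = (FC - WP) * depth * 10
Step 2: AW = (0.31 - 0.11) * 66 * 10
Step 3: AW = 0.2 * 66 * 10
Step 4: AW = 132.0 mm

132.0


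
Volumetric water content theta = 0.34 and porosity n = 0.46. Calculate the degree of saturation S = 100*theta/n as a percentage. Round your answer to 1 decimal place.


Step 1: S = 100 * theta_v / n
Step 2: S = 100 * 0.34 / 0.46
Step 3: S = 73.9%

73.9


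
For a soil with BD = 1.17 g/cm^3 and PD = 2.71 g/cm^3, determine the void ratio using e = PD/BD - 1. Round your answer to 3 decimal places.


Step 1: e = PD / BD - 1
Step 2: e = 2.71 / 1.17 - 1
Step 3: e = 2.31624 - 1
Step 4: e = 1.316

1.316


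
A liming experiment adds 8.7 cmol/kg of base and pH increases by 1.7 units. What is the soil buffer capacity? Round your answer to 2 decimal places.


Step 1: BC = change in base / change in pH
Step 2: BC = 8.7 / 1.7
Step 3: BC = 5.12 cmol/(kg*pH unit)

5.12


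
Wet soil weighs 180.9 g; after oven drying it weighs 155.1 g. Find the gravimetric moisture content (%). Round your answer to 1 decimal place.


Step 1: Water mass = wet - dry = 180.9 - 155.1 = 25.8 g
Step 2: w = 100 * water mass / dry mass
Step 3: w = 100 * 25.8 / 155.1 = 16.6%

16.6


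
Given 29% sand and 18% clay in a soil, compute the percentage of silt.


Step 1: sand + silt + clay = 100%
Step 2: silt = 100 - sand - clay
Step 3: silt = 100 - 29 - 18
Step 4: silt = 53%

53


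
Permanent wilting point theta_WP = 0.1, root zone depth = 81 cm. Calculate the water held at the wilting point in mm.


Step 1: Water (mm) = theta_WP * depth * 10
Step 2: Water = 0.1 * 81 * 10
Step 3: Water = 81.0 mm

81.0


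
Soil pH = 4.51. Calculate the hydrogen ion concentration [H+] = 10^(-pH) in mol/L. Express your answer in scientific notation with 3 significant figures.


Step 1: [H+] = 10^(-pH)
Step 2: [H+] = 10^(-4.51)
Step 3: [H+] = 3.09e-05 mol/L

3.09e-05


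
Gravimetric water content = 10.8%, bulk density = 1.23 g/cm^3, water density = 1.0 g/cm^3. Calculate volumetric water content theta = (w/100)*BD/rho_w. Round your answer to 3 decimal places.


Step 1: theta = (w / 100) * BD / rho_w
Step 2: theta = (10.8 / 100) * 1.23 / 1.0
Step 3: theta = 0.108 * 1.23
Step 4: theta = 0.133

0.133


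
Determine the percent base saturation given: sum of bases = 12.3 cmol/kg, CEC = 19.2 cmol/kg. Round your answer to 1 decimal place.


Step 1: BS = 100 * (sum of bases) / CEC
Step 2: BS = 100 * 12.3 / 19.2
Step 3: BS = 64.1%

64.1


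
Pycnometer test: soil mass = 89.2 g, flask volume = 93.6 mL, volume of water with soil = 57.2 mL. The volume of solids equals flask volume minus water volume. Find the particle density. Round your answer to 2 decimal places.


Step 1: Volume of solids = flask volume - water volume with soil
Step 2: V_solids = 93.6 - 57.2 = 36.4 mL
Step 3: Particle density = mass / V_solids = 89.2 / 36.4 = 2.45 g/cm^3

2.45


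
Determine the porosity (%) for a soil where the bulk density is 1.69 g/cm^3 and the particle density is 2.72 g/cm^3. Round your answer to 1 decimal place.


Step 1: Formula: n = 100 * (1 - BD / PD)
Step 2: n = 100 * (1 - 1.69 / 2.72)
Step 3: n = 100 * (1 - 0.62132)
Step 4: n = 37.9%

37.9


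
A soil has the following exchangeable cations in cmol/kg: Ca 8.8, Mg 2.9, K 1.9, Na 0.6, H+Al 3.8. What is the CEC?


Step 1: CEC = Ca + Mg + K + Na + (H+Al)
Step 2: CEC = 8.8 + 2.9 + 1.9 + 0.6 + 3.8
Step 3: CEC = 18.0 cmol/kg

18.0


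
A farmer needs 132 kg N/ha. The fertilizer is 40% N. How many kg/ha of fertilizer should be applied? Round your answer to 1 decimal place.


Step 1: Fertilizer rate = target N / (N content / 100)
Step 2: Rate = 132 / (40 / 100)
Step 3: Rate = 132 / 0.4
Step 4: Rate = 330.0 kg/ha

330.0


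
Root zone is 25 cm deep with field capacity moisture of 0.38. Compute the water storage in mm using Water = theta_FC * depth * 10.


Step 1: Water (mm) = theta_FC * depth (cm) * 10
Step 2: Water = 0.38 * 25 * 10
Step 3: Water = 95.0 mm

95.0


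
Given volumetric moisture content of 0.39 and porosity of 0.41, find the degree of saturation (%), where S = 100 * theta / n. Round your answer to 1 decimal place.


Step 1: S = 100 * theta_v / n
Step 2: S = 100 * 0.39 / 0.41
Step 3: S = 95.1%

95.1


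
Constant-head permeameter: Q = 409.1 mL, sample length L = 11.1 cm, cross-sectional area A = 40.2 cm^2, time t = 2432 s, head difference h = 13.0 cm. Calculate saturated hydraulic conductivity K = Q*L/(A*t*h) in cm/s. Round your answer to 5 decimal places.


Step 1: K = Q * L / (A * t * h)
Step 2: Numerator = 409.1 * 11.1 = 4541.01
Step 3: Denominator = 40.2 * 2432 * 13.0 = 1270963.2
Step 4: K = 4541.01 / 1270963.2 = 0.00357 cm/s

0.00357


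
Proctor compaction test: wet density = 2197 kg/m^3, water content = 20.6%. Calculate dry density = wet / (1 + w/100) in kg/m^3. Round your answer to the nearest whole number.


Step 1: Dry density = wet density / (1 + w/100)
Step 2: Dry density = 2197 / (1 + 20.6/100)
Step 3: Dry density = 2197 / 1.206
Step 4: Dry density = 1822 kg/m^3

1822


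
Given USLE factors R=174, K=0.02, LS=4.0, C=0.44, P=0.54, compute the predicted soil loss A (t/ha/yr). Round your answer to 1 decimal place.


Step 1: A = R * K * LS * C * P
Step 2: R * K = 174 * 0.02 = 3.48
Step 3: (R*K) * LS = 3.48 * 4.0 = 13.92
Step 4: * C * P = 13.92 * 0.44 * 0.54 = 3.3
Step 5: A = 3.3 t/(ha*yr)

3.3


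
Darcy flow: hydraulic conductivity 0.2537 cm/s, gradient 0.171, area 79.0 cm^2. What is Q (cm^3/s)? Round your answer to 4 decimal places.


Step 1: Apply Darcy's law: Q = K * i * A
Step 2: Q = 0.2537 * 0.171 * 79.0
Step 3: Q = 3.4272 cm^3/s

3.4272


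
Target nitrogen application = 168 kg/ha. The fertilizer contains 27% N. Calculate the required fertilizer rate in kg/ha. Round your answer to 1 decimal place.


Step 1: Fertilizer rate = target N / (N content / 100)
Step 2: Rate = 168 / (27 / 100)
Step 3: Rate = 168 / 0.27
Step 4: Rate = 622.2 kg/ha

622.2


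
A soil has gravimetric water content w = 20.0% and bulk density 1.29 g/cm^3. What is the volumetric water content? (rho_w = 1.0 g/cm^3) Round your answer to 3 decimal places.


Step 1: theta = (w / 100) * BD / rho_w
Step 2: theta = (20.0 / 100) * 1.29 / 1.0
Step 3: theta = 0.2 * 1.29
Step 4: theta = 0.258

0.258


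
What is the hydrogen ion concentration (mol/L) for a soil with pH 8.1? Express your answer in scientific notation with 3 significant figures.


Step 1: [H+] = 10^(-pH)
Step 2: [H+] = 10^(-8.1)
Step 3: [H+] = 7.94e-09 mol/L

7.94e-09


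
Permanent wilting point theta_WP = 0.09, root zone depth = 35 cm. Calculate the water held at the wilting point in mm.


Step 1: Water (mm) = theta_WP * depth * 10
Step 2: Water = 0.09 * 35 * 10
Step 3: Water = 31.5 mm

31.5


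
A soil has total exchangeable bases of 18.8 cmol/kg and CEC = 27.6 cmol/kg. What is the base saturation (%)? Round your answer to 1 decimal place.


Step 1: BS = 100 * (sum of bases) / CEC
Step 2: BS = 100 * 18.8 / 27.6
Step 3: BS = 68.1%

68.1


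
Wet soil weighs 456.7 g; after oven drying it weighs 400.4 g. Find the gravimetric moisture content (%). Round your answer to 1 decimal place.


Step 1: Water mass = wet - dry = 456.7 - 400.4 = 56.3 g
Step 2: w = 100 * water mass / dry mass
Step 3: w = 100 * 56.3 / 400.4 = 14.1%

14.1


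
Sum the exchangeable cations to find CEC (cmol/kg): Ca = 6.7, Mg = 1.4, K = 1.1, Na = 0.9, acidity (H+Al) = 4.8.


Step 1: CEC = Ca + Mg + K + Na + (H+Al)
Step 2: CEC = 6.7 + 1.4 + 1.1 + 0.9 + 4.8
Step 3: CEC = 14.9 cmol/kg

14.9


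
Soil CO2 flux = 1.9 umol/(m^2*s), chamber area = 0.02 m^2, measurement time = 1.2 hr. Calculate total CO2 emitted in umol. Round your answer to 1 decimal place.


Step 1: Convert time to seconds: 1.2 hr * 3600 = 4320.0 s
Step 2: Total = flux * area * time_s
Step 3: Total = 1.9 * 0.02 * 4320.0
Step 4: Total = 164.2 umol

164.2


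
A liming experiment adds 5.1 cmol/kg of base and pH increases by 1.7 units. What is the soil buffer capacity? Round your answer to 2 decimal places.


Step 1: BC = change in base / change in pH
Step 2: BC = 5.1 / 1.7
Step 3: BC = 3.0 cmol/(kg*pH unit)

3.0


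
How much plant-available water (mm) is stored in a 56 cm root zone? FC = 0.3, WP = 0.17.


Step 1: Available water = (FC - WP) * depth * 10
Step 2: AW = (0.3 - 0.17) * 56 * 10
Step 3: AW = 0.13 * 56 * 10
Step 4: AW = 72.8 mm

72.8


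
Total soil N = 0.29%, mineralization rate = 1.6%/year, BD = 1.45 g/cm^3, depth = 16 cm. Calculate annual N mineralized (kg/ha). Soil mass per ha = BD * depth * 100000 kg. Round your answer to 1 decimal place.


Step 1: Soil mass per ha = BD * depth * 100000 = 1.45 * 16 * 100000 = 2320000 kg
Step 2: Total N pool = soil mass * N%/100 = 2320000 * 0.29/100 = 6728.0 kg/ha
Step 3: N mineralized = N pool * rate%/100 = 6728.0 * 1.6/100 = 107.6 kg/ha/yr

107.6


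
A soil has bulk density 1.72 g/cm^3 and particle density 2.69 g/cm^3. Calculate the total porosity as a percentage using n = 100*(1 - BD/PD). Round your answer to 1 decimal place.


Step 1: Formula: n = 100 * (1 - BD / PD)
Step 2: n = 100 * (1 - 1.72 / 2.69)
Step 3: n = 100 * (1 - 0.63941)
Step 4: n = 36.1%

36.1


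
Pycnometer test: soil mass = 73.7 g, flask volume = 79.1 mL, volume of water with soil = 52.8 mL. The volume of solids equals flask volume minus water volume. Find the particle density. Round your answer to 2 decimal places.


Step 1: Volume of solids = flask volume - water volume with soil
Step 2: V_solids = 79.1 - 52.8 = 26.3 mL
Step 3: Particle density = mass / V_solids = 73.7 / 26.3 = 2.8 g/cm^3

2.8


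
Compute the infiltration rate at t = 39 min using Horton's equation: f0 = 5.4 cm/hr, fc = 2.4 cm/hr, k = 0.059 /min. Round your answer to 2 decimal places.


Step 1: f = fc + (f0 - fc) * exp(-k * t)
Step 2: exp(-0.059 * 39) = 0.100159
Step 3: f = 2.4 + (5.4 - 2.4) * 0.100159
Step 4: f = 2.4 + 3.0 * 0.100159
Step 5: f = 2.7 cm/hr

2.7


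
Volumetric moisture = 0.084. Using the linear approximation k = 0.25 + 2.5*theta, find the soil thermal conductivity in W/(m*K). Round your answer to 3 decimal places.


Step 1: k = 0.25 + 2.5 * theta
Step 2: k = 0.25 + 2.5 * 0.084
Step 3: k = 0.25 + 0.21
Step 4: k = 0.46 W/(m*K)

0.46


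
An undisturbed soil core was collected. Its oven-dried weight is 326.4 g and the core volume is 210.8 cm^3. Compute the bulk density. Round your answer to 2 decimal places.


Step 1: Identify the formula: BD = dry mass / volume
Step 2: Substitute values: BD = 326.4 / 210.8
Step 3: BD = 1.55 g/cm^3

1.55


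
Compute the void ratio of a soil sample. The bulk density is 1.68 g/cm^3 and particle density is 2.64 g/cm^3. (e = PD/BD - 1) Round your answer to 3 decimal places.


Step 1: e = PD / BD - 1
Step 2: e = 2.64 / 1.68 - 1
Step 3: e = 1.57143 - 1
Step 4: e = 0.571

0.571


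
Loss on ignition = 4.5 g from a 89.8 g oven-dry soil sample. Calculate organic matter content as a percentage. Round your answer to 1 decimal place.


Step 1: OM% = 100 * LOI / sample mass
Step 2: OM = 100 * 4.5 / 89.8
Step 3: OM = 5.0%

5.0


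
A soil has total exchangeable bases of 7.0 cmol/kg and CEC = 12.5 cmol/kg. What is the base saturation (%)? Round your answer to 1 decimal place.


Step 1: BS = 100 * (sum of bases) / CEC
Step 2: BS = 100 * 7.0 / 12.5
Step 3: BS = 56.0%

56.0


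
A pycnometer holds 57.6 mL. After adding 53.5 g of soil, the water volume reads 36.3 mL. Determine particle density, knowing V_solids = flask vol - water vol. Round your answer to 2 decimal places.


Step 1: Volume of solids = flask volume - water volume with soil
Step 2: V_solids = 57.6 - 36.3 = 21.3 mL
Step 3: Particle density = mass / V_solids = 53.5 / 21.3 = 2.51 g/cm^3

2.51


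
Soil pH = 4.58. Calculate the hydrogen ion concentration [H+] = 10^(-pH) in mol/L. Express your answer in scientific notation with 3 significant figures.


Step 1: [H+] = 10^(-pH)
Step 2: [H+] = 10^(-4.58)
Step 3: [H+] = 2.63e-05 mol/L

2.63e-05


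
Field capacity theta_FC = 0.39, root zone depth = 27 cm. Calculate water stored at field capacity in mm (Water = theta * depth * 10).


Step 1: Water (mm) = theta_FC * depth (cm) * 10
Step 2: Water = 0.39 * 27 * 10
Step 3: Water = 105.3 mm

105.3


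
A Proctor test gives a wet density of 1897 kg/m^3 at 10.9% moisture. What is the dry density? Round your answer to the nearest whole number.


Step 1: Dry density = wet density / (1 + w/100)
Step 2: Dry density = 1897 / (1 + 10.9/100)
Step 3: Dry density = 1897 / 1.109
Step 4: Dry density = 1711 kg/m^3

1711


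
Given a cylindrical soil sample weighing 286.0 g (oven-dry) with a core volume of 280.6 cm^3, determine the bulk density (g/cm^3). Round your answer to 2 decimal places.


Step 1: Identify the formula: BD = dry mass / volume
Step 2: Substitute values: BD = 286.0 / 280.6
Step 3: BD = 1.02 g/cm^3

1.02


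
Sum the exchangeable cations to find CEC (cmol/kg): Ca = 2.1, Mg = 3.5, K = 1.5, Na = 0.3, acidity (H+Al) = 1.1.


Step 1: CEC = Ca + Mg + K + Na + (H+Al)
Step 2: CEC = 2.1 + 3.5 + 1.5 + 0.3 + 1.1
Step 3: CEC = 8.5 cmol/kg

8.5


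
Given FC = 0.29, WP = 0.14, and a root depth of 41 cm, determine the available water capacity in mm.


Step 1: Available water = (FC - WP) * depth * 10
Step 2: AW = (0.29 - 0.14) * 41 * 10
Step 3: AW = 0.15 * 41 * 10
Step 4: AW = 61.5 mm

61.5


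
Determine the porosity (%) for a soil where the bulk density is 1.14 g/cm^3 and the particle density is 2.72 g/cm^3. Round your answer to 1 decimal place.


Step 1: Formula: n = 100 * (1 - BD / PD)
Step 2: n = 100 * (1 - 1.14 / 2.72)
Step 3: n = 100 * (1 - 0.41912)
Step 4: n = 58.1%

58.1


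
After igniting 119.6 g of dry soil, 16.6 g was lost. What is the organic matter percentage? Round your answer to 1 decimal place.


Step 1: OM% = 100 * LOI / sample mass
Step 2: OM = 100 * 16.6 / 119.6
Step 3: OM = 13.9%

13.9


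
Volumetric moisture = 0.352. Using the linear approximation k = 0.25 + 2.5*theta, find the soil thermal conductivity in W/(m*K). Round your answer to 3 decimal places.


Step 1: k = 0.25 + 2.5 * theta
Step 2: k = 0.25 + 2.5 * 0.352
Step 3: k = 0.25 + 0.88
Step 4: k = 1.13 W/(m*K)

1.13


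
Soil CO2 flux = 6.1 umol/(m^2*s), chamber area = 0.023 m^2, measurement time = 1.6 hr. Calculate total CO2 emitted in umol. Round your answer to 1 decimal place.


Step 1: Convert time to seconds: 1.6 hr * 3600 = 5760.0 s
Step 2: Total = flux * area * time_s
Step 3: Total = 6.1 * 0.023 * 5760.0
Step 4: Total = 808.1 umol

808.1


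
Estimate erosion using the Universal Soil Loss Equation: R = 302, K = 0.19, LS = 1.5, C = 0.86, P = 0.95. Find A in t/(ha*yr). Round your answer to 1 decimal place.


Step 1: A = R * K * LS * C * P
Step 2: R * K = 302 * 0.19 = 57.38
Step 3: (R*K) * LS = 57.38 * 1.5 = 86.07
Step 4: * C * P = 86.07 * 0.86 * 0.95 = 70.3
Step 5: A = 70.3 t/(ha*yr)

70.3


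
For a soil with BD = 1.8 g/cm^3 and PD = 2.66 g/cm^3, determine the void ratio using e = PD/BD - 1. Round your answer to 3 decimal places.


Step 1: e = PD / BD - 1
Step 2: e = 2.66 / 1.8 - 1
Step 3: e = 1.47778 - 1
Step 4: e = 0.478

0.478


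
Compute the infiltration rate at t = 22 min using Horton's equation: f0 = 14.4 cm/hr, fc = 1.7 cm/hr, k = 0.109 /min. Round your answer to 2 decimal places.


Step 1: f = fc + (f0 - fc) * exp(-k * t)
Step 2: exp(-0.109 * 22) = 0.0909
Step 3: f = 1.7 + (14.4 - 1.7) * 0.0909
Step 4: f = 1.7 + 12.7 * 0.0909
Step 5: f = 2.85 cm/hr

2.85


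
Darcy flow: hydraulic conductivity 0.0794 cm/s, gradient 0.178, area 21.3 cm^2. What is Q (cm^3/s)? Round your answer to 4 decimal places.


Step 1: Apply Darcy's law: Q = K * i * A
Step 2: Q = 0.0794 * 0.178 * 21.3
Step 3: Q = 0.301 cm^3/s

0.301


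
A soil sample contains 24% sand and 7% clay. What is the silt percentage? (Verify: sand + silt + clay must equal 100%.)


Step 1: sand + silt + clay = 100%
Step 2: silt = 100 - sand - clay
Step 3: silt = 100 - 24 - 7
Step 4: silt = 69%

69


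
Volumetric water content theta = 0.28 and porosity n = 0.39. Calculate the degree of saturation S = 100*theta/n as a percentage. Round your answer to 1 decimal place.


Step 1: S = 100 * theta_v / n
Step 2: S = 100 * 0.28 / 0.39
Step 3: S = 71.8%

71.8


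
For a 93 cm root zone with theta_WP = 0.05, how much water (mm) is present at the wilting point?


Step 1: Water (mm) = theta_WP * depth * 10
Step 2: Water = 0.05 * 93 * 10
Step 3: Water = 46.5 mm

46.5


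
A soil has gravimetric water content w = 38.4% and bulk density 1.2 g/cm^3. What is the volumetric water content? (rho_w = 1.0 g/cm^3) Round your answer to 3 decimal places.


Step 1: theta = (w / 100) * BD / rho_w
Step 2: theta = (38.4 / 100) * 1.2 / 1.0
Step 3: theta = 0.384 * 1.2
Step 4: theta = 0.461

0.461


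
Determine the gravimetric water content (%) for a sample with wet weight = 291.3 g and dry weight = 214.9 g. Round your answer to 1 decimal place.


Step 1: Water mass = wet - dry = 291.3 - 214.9 = 76.4 g
Step 2: w = 100 * water mass / dry mass
Step 3: w = 100 * 76.4 / 214.9 = 35.6%

35.6


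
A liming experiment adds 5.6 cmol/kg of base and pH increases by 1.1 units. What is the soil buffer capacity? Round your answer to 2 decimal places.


Step 1: BC = change in base / change in pH
Step 2: BC = 5.6 / 1.1
Step 3: BC = 5.09 cmol/(kg*pH unit)

5.09


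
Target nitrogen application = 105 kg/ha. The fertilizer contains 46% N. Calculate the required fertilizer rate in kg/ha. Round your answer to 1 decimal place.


Step 1: Fertilizer rate = target N / (N content / 100)
Step 2: Rate = 105 / (46 / 100)
Step 3: Rate = 105 / 0.46
Step 4: Rate = 228.3 kg/ha

228.3


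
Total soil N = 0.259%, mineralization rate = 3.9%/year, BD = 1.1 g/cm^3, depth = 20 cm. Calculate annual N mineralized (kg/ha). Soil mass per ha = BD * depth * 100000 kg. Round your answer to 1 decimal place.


Step 1: Soil mass per ha = BD * depth * 100000 = 1.1 * 20 * 100000 = 2200000 kg
Step 2: Total N pool = soil mass * N%/100 = 2200000 * 0.259/100 = 5698.0 kg/ha
Step 3: N mineralized = N pool * rate%/100 = 5698.0 * 3.9/100 = 222.2 kg/ha/yr

222.2


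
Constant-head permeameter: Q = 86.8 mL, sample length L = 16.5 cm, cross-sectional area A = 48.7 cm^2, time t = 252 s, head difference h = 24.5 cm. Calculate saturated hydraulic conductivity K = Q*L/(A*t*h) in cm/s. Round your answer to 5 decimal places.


Step 1: K = Q * L / (A * t * h)
Step 2: Numerator = 86.8 * 16.5 = 1432.2
Step 3: Denominator = 48.7 * 252 * 24.5 = 300673.8
Step 4: K = 1432.2 / 300673.8 = 0.00476 cm/s

0.00476


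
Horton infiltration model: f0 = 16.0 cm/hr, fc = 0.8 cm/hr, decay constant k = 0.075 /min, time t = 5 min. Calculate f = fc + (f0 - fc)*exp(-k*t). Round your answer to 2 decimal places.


Step 1: f = fc + (f0 - fc) * exp(-k * t)
Step 2: exp(-0.075 * 5) = 0.687289
Step 3: f = 0.8 + (16.0 - 0.8) * 0.687289
Step 4: f = 0.8 + 15.2 * 0.687289
Step 5: f = 11.25 cm/hr

11.25


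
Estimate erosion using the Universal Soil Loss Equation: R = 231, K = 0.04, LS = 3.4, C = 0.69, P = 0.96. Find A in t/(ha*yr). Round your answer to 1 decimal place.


Step 1: A = R * K * LS * C * P
Step 2: R * K = 231 * 0.04 = 9.24
Step 3: (R*K) * LS = 9.24 * 3.4 = 31.416
Step 4: * C * P = 31.416 * 0.69 * 0.96 = 20.8
Step 5: A = 20.8 t/(ha*yr)

20.8


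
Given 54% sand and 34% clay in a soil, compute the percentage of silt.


Step 1: sand + silt + clay = 100%
Step 2: silt = 100 - sand - clay
Step 3: silt = 100 - 54 - 34
Step 4: silt = 12%

12


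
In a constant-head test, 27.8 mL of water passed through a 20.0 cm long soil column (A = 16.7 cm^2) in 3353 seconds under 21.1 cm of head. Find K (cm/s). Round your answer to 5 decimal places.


Step 1: K = Q * L / (A * t * h)
Step 2: Numerator = 27.8 * 20.0 = 556.0
Step 3: Denominator = 16.7 * 3353 * 21.1 = 1181496.61
Step 4: K = 556.0 / 1181496.61 = 0.00047 cm/s

0.00047


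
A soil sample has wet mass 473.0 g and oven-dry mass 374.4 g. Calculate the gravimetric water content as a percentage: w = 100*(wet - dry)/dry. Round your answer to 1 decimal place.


Step 1: Water mass = wet - dry = 473.0 - 374.4 = 98.6 g
Step 2: w = 100 * water mass / dry mass
Step 3: w = 100 * 98.6 / 374.4 = 26.3%

26.3


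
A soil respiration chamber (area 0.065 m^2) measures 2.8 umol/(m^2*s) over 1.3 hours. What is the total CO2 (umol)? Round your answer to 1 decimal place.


Step 1: Convert time to seconds: 1.3 hr * 3600 = 4680.0 s
Step 2: Total = flux * area * time_s
Step 3: Total = 2.8 * 0.065 * 4680.0
Step 4: Total = 851.8 umol

851.8


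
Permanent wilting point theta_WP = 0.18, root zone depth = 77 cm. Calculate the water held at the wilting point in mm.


Step 1: Water (mm) = theta_WP * depth * 10
Step 2: Water = 0.18 * 77 * 10
Step 3: Water = 138.6 mm

138.6


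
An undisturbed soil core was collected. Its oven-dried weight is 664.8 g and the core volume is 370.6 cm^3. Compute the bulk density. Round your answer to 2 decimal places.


Step 1: Identify the formula: BD = dry mass / volume
Step 2: Substitute values: BD = 664.8 / 370.6
Step 3: BD = 1.79 g/cm^3

1.79


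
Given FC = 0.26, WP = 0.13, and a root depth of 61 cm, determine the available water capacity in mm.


Step 1: Available water = (FC - WP) * depth * 10
Step 2: AW = (0.26 - 0.13) * 61 * 10
Step 3: AW = 0.13 * 61 * 10
Step 4: AW = 79.3 mm

79.3


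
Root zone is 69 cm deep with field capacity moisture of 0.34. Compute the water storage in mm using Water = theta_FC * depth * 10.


Step 1: Water (mm) = theta_FC * depth (cm) * 10
Step 2: Water = 0.34 * 69 * 10
Step 3: Water = 234.6 mm

234.6


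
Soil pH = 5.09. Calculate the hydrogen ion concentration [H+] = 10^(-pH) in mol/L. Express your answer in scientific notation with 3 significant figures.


Step 1: [H+] = 10^(-pH)
Step 2: [H+] = 10^(-5.09)
Step 3: [H+] = 8.13e-06 mol/L

8.13e-06


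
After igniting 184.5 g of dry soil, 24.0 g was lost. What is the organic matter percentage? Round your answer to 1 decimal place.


Step 1: OM% = 100 * LOI / sample mass
Step 2: OM = 100 * 24.0 / 184.5
Step 3: OM = 13.0%

13.0


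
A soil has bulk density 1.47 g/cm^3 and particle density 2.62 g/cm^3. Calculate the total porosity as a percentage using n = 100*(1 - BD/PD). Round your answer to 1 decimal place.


Step 1: Formula: n = 100 * (1 - BD / PD)
Step 2: n = 100 * (1 - 1.47 / 2.62)
Step 3: n = 100 * (1 - 0.56107)
Step 4: n = 43.9%

43.9


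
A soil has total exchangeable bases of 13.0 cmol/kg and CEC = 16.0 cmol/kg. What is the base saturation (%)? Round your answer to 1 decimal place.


Step 1: BS = 100 * (sum of bases) / CEC
Step 2: BS = 100 * 13.0 / 16.0
Step 3: BS = 81.3%

81.3


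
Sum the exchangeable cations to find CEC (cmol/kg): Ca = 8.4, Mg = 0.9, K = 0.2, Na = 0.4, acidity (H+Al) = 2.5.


Step 1: CEC = Ca + Mg + K + Na + (H+Al)
Step 2: CEC = 8.4 + 0.9 + 0.2 + 0.4 + 2.5
Step 3: CEC = 12.4 cmol/kg

12.4


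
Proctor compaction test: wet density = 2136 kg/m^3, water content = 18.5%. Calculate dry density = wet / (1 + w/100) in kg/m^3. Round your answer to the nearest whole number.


Step 1: Dry density = wet density / (1 + w/100)
Step 2: Dry density = 2136 / (1 + 18.5/100)
Step 3: Dry density = 2136 / 1.185
Step 4: Dry density = 1803 kg/m^3

1803


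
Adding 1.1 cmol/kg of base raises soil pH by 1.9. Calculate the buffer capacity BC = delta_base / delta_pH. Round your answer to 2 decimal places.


Step 1: BC = change in base / change in pH
Step 2: BC = 1.1 / 1.9
Step 3: BC = 0.58 cmol/(kg*pH unit)

0.58


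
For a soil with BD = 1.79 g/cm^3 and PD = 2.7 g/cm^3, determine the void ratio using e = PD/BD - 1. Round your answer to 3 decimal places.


Step 1: e = PD / BD - 1
Step 2: e = 2.7 / 1.79 - 1
Step 3: e = 1.50838 - 1
Step 4: e = 0.508

0.508


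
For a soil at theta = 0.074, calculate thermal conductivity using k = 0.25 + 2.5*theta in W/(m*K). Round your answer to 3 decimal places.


Step 1: k = 0.25 + 2.5 * theta
Step 2: k = 0.25 + 2.5 * 0.074
Step 3: k = 0.25 + 0.185
Step 4: k = 0.435 W/(m*K)

0.435


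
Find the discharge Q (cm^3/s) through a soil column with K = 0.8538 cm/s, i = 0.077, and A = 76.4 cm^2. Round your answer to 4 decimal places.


Step 1: Apply Darcy's law: Q = K * i * A
Step 2: Q = 0.8538 * 0.077 * 76.4
Step 3: Q = 5.0227 cm^3/s

5.0227


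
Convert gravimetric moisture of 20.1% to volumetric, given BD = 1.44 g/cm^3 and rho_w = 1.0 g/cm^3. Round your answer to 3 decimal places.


Step 1: theta = (w / 100) * BD / rho_w
Step 2: theta = (20.1 / 100) * 1.44 / 1.0
Step 3: theta = 0.201 * 1.44
Step 4: theta = 0.289

0.289


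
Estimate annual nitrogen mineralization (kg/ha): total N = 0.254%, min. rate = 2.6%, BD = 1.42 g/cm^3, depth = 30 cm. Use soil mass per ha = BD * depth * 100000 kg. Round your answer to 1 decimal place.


Step 1: Soil mass per ha = BD * depth * 100000 = 1.42 * 30 * 100000 = 4260000 kg
Step 2: Total N pool = soil mass * N%/100 = 4260000 * 0.254/100 = 10820.4 kg/ha
Step 3: N mineralized = N pool * rate%/100 = 10820.4 * 2.6/100 = 281.3 kg/ha/yr

281.3


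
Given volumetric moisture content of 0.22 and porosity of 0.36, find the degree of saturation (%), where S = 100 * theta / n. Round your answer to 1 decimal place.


Step 1: S = 100 * theta_v / n
Step 2: S = 100 * 0.22 / 0.36
Step 3: S = 61.1%

61.1


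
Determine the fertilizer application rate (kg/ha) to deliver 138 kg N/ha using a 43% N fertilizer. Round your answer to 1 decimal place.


Step 1: Fertilizer rate = target N / (N content / 100)
Step 2: Rate = 138 / (43 / 100)
Step 3: Rate = 138 / 0.43
Step 4: Rate = 320.9 kg/ha

320.9


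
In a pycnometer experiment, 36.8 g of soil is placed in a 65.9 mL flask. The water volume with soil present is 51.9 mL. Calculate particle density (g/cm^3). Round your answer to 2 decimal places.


Step 1: Volume of solids = flask volume - water volume with soil
Step 2: V_solids = 65.9 - 51.9 = 14.0 mL
Step 3: Particle density = mass / V_solids = 36.8 / 14.0 = 2.63 g/cm^3

2.63


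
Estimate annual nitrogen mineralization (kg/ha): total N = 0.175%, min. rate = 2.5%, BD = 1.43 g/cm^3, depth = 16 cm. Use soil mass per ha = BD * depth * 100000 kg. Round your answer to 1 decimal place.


Step 1: Soil mass per ha = BD * depth * 100000 = 1.43 * 16 * 100000 = 2288000 kg
Step 2: Total N pool = soil mass * N%/100 = 2288000 * 0.175/100 = 4004.0 kg/ha
Step 3: N mineralized = N pool * rate%/100 = 4004.0 * 2.5/100 = 100.1 kg/ha/yr

100.1


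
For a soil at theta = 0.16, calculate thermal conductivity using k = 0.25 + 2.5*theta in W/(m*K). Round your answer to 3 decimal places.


Step 1: k = 0.25 + 2.5 * theta
Step 2: k = 0.25 + 2.5 * 0.16
Step 3: k = 0.25 + 0.4
Step 4: k = 0.65 W/(m*K)

0.65


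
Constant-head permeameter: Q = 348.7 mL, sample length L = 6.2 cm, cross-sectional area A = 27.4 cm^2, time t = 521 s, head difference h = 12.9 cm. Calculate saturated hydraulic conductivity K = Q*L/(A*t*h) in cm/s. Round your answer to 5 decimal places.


Step 1: K = Q * L / (A * t * h)
Step 2: Numerator = 348.7 * 6.2 = 2161.94
Step 3: Denominator = 27.4 * 521 * 12.9 = 184152.66
Step 4: K = 2161.94 / 184152.66 = 0.01174 cm/s

0.01174


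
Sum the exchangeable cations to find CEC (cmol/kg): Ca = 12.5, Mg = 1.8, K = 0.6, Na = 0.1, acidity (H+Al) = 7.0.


Step 1: CEC = Ca + Mg + K + Na + (H+Al)
Step 2: CEC = 12.5 + 1.8 + 0.6 + 0.1 + 7.0
Step 3: CEC = 22.0 cmol/kg

22.0


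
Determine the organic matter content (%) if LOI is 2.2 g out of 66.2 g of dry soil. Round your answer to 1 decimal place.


Step 1: OM% = 100 * LOI / sample mass
Step 2: OM = 100 * 2.2 / 66.2
Step 3: OM = 3.3%

3.3


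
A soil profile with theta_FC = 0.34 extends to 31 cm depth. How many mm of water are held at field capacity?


Step 1: Water (mm) = theta_FC * depth (cm) * 10
Step 2: Water = 0.34 * 31 * 10
Step 3: Water = 105.4 mm

105.4


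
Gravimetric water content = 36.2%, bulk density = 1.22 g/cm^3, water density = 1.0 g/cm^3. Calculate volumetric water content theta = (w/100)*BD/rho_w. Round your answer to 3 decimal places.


Step 1: theta = (w / 100) * BD / rho_w
Step 2: theta = (36.2 / 100) * 1.22 / 1.0
Step 3: theta = 0.362 * 1.22
Step 4: theta = 0.442

0.442


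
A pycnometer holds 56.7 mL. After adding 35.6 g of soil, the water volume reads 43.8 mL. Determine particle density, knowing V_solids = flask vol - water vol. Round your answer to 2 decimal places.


Step 1: Volume of solids = flask volume - water volume with soil
Step 2: V_solids = 56.7 - 43.8 = 12.9 mL
Step 3: Particle density = mass / V_solids = 35.6 / 12.9 = 2.76 g/cm^3

2.76


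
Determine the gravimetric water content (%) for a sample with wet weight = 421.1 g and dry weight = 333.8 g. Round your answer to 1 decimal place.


Step 1: Water mass = wet - dry = 421.1 - 333.8 = 87.3 g
Step 2: w = 100 * water mass / dry mass
Step 3: w = 100 * 87.3 / 333.8 = 26.2%

26.2


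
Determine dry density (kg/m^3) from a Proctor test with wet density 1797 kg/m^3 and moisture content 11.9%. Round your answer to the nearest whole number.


Step 1: Dry density = wet density / (1 + w/100)
Step 2: Dry density = 1797 / (1 + 11.9/100)
Step 3: Dry density = 1797 / 1.119
Step 4: Dry density = 1606 kg/m^3

1606


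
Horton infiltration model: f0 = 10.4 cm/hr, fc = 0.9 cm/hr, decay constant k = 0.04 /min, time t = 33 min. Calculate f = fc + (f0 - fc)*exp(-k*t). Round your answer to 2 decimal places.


Step 1: f = fc + (f0 - fc) * exp(-k * t)
Step 2: exp(-0.04 * 33) = 0.267135
Step 3: f = 0.9 + (10.4 - 0.9) * 0.267135
Step 4: f = 0.9 + 9.5 * 0.267135
Step 5: f = 3.44 cm/hr

3.44


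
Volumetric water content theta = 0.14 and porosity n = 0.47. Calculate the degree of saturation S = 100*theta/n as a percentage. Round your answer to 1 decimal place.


Step 1: S = 100 * theta_v / n
Step 2: S = 100 * 0.14 / 0.47
Step 3: S = 29.8%

29.8


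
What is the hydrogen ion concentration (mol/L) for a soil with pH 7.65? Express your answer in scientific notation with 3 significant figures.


Step 1: [H+] = 10^(-pH)
Step 2: [H+] = 10^(-7.65)
Step 3: [H+] = 2.24e-08 mol/L

2.24e-08


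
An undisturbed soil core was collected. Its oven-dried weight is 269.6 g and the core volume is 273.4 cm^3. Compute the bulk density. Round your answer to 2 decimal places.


Step 1: Identify the formula: BD = dry mass / volume
Step 2: Substitute values: BD = 269.6 / 273.4
Step 3: BD = 0.99 g/cm^3

0.99


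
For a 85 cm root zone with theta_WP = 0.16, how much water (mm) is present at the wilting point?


Step 1: Water (mm) = theta_WP * depth * 10
Step 2: Water = 0.16 * 85 * 10
Step 3: Water = 136.0 mm

136.0


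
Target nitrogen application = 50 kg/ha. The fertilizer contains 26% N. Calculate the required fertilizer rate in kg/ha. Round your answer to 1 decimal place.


Step 1: Fertilizer rate = target N / (N content / 100)
Step 2: Rate = 50 / (26 / 100)
Step 3: Rate = 50 / 0.26
Step 4: Rate = 192.3 kg/ha

192.3


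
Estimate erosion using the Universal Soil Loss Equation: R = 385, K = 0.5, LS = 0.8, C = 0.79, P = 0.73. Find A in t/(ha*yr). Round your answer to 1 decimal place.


Step 1: A = R * K * LS * C * P
Step 2: R * K = 385 * 0.5 = 192.5
Step 3: (R*K) * LS = 192.5 * 0.8 = 154.0
Step 4: * C * P = 154.0 * 0.79 * 0.73 = 88.8
Step 5: A = 88.8 t/(ha*yr)

88.8


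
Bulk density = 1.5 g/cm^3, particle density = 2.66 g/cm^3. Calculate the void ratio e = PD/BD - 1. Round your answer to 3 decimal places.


Step 1: e = PD / BD - 1
Step 2: e = 2.66 / 1.5 - 1
Step 3: e = 1.77333 - 1
Step 4: e = 0.773

0.773


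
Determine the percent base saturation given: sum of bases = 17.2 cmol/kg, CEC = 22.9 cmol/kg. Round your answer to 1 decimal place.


Step 1: BS = 100 * (sum of bases) / CEC
Step 2: BS = 100 * 17.2 / 22.9
Step 3: BS = 75.1%

75.1


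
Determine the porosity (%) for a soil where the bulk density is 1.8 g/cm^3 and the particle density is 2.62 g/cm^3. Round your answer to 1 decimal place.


Step 1: Formula: n = 100 * (1 - BD / PD)
Step 2: n = 100 * (1 - 1.8 / 2.62)
Step 3: n = 100 * (1 - 0.68702)
Step 4: n = 31.3%

31.3


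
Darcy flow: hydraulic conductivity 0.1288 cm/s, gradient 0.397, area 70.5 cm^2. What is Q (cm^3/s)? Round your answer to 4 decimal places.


Step 1: Apply Darcy's law: Q = K * i * A
Step 2: Q = 0.1288 * 0.397 * 70.5
Step 3: Q = 3.6049 cm^3/s

3.6049


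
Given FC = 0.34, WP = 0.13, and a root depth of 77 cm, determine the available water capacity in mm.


Step 1: Available water = (FC - WP) * depth * 10
Step 2: AW = (0.34 - 0.13) * 77 * 10
Step 3: AW = 0.21 * 77 * 10
Step 4: AW = 161.7 mm

161.7


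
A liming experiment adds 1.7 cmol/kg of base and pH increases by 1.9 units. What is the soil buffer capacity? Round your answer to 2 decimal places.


Step 1: BC = change in base / change in pH
Step 2: BC = 1.7 / 1.9
Step 3: BC = 0.89 cmol/(kg*pH unit)

0.89


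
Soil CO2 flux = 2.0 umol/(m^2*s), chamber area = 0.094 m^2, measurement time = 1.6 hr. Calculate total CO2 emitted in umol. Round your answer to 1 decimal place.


Step 1: Convert time to seconds: 1.6 hr * 3600 = 5760.0 s
Step 2: Total = flux * area * time_s
Step 3: Total = 2.0 * 0.094 * 5760.0
Step 4: Total = 1082.9 umol

1082.9


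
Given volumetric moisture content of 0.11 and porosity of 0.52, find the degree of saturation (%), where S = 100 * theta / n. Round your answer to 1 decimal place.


Step 1: S = 100 * theta_v / n
Step 2: S = 100 * 0.11 / 0.52
Step 3: S = 21.2%

21.2


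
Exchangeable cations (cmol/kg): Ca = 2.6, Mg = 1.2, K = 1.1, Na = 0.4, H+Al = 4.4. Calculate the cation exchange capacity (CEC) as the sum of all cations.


Step 1: CEC = Ca + Mg + K + Na + (H+Al)
Step 2: CEC = 2.6 + 1.2 + 1.1 + 0.4 + 4.4
Step 3: CEC = 9.7 cmol/kg

9.7


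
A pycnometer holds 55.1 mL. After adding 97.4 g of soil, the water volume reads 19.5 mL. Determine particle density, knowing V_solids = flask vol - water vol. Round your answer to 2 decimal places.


Step 1: Volume of solids = flask volume - water volume with soil
Step 2: V_solids = 55.1 - 19.5 = 35.6 mL
Step 3: Particle density = mass / V_solids = 97.4 / 35.6 = 2.74 g/cm^3

2.74


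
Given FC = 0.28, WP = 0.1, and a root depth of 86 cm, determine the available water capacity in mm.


Step 1: Available water = (FC - WP) * depth * 10
Step 2: AW = (0.28 - 0.1) * 86 * 10
Step 3: AW = 0.18 * 86 * 10
Step 4: AW = 154.8 mm

154.8


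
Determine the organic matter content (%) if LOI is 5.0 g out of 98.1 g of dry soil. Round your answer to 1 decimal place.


Step 1: OM% = 100 * LOI / sample mass
Step 2: OM = 100 * 5.0 / 98.1
Step 3: OM = 5.1%

5.1


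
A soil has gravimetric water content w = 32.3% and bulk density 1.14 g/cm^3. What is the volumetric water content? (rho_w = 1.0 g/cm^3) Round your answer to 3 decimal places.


Step 1: theta = (w / 100) * BD / rho_w
Step 2: theta = (32.3 / 100) * 1.14 / 1.0
Step 3: theta = 0.323 * 1.14
Step 4: theta = 0.368

0.368


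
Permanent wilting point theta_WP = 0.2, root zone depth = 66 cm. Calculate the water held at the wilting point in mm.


Step 1: Water (mm) = theta_WP * depth * 10
Step 2: Water = 0.2 * 66 * 10
Step 3: Water = 132.0 mm

132.0


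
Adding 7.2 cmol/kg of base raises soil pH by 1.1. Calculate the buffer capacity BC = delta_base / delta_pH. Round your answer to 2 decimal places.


Step 1: BC = change in base / change in pH
Step 2: BC = 7.2 / 1.1
Step 3: BC = 6.55 cmol/(kg*pH unit)

6.55


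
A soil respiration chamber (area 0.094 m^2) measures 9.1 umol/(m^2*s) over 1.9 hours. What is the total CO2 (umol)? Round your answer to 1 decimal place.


Step 1: Convert time to seconds: 1.9 hr * 3600 = 6840.0 s
Step 2: Total = flux * area * time_s
Step 3: Total = 9.1 * 0.094 * 6840.0
Step 4: Total = 5850.9 umol

5850.9


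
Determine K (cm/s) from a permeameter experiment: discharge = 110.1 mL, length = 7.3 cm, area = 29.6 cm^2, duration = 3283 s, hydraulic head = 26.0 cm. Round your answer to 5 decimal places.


Step 1: K = Q * L / (A * t * h)
Step 2: Numerator = 110.1 * 7.3 = 803.73
Step 3: Denominator = 29.6 * 3283 * 26.0 = 2526596.8
Step 4: K = 803.73 / 2526596.8 = 0.00032 cm/s

0.00032


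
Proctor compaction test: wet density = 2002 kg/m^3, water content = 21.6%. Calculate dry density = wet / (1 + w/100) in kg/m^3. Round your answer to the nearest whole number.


Step 1: Dry density = wet density / (1 + w/100)
Step 2: Dry density = 2002 / (1 + 21.6/100)
Step 3: Dry density = 2002 / 1.216
Step 4: Dry density = 1646 kg/m^3

1646


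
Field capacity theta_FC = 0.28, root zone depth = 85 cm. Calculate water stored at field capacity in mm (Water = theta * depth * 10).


Step 1: Water (mm) = theta_FC * depth (cm) * 10
Step 2: Water = 0.28 * 85 * 10
Step 3: Water = 238.0 mm

238.0


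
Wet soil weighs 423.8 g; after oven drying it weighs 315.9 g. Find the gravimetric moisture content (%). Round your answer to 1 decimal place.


Step 1: Water mass = wet - dry = 423.8 - 315.9 = 107.9 g
Step 2: w = 100 * water mass / dry mass
Step 3: w = 100 * 107.9 / 315.9 = 34.2%

34.2
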